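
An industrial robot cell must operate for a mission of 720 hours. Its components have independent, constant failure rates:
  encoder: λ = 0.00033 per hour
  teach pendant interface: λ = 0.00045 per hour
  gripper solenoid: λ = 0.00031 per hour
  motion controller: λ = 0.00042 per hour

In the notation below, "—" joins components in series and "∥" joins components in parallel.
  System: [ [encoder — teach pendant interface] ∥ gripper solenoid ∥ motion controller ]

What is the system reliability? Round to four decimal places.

R(encoder) = exp(−0.00033 × 720) = 0.788518
R(teach pendant interface) = exp(−0.00045 × 720) = 0.723250
R(gripper solenoid) = exp(−0.00031 × 720) = 0.799955
R(motion controller) = exp(−0.00042 × 720) = 0.739042
Series (encoder and teach pendant interface): 0.788518 × 0.723250 = 0.570296
Parallel ([0.570296], gripper solenoid, and motion controller): 1 − (1 − 0.570296)(1 − 0.799955)(1 − 0.739042) = 0.9776

0.9776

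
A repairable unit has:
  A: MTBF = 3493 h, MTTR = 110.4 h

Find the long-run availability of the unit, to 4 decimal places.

0.9694

A(A) = MTBF/(MTBF+MTTR) = 3493/(3493+110.4) = 0.9694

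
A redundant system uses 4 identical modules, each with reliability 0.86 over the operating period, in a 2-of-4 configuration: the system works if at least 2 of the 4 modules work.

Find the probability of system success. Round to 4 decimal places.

0.9902

R = Σ_{i=2}^{4} C(4,i) p^i (1−p)^{4−i} with p = 0.86
C(4,2)·0.86^2·0.14^2 = 0.086977
C(4,3)·0.86^3·0.14^1 = 0.356191
C(4,4)·0.86^4·0.14^0 = 0.547008
Sum = 0.9902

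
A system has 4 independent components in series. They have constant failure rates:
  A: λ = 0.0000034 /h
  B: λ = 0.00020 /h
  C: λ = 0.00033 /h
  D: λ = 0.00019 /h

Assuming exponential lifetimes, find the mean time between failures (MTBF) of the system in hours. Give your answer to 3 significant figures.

1380

Series of exponential components: λ_sys = Σ λ_i
λ_sys = 0.0000034 + 0.00020 + 0.00033 + 0.00019 = 7.2340e-04 /h
MTBF = 1 / λ_sys = 1380 h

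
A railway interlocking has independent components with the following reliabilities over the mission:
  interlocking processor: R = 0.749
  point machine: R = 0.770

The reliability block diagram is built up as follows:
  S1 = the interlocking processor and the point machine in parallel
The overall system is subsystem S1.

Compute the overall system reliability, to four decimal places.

0.9423

Parallel (interlocking processor and point machine): 1 − (1 − 0.749000)(1 − 0.770000) = 0.9423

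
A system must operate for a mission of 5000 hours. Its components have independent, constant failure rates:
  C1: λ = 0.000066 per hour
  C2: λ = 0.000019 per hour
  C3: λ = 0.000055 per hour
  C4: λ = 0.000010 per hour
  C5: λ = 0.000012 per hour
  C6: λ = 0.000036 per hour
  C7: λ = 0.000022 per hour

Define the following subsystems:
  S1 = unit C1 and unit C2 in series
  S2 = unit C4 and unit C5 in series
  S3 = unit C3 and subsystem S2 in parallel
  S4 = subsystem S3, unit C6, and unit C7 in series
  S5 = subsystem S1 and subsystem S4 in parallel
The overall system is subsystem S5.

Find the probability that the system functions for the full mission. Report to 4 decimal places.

0.9064

R(C1) = exp(−0.000066 × 5000) = 0.718924
R(C2) = exp(−0.000019 × 5000) = 0.909373
R(C3) = exp(−0.000055 × 5000) = 0.759572
R(C4) = exp(−0.000010 × 5000) = 0.951229
R(C5) = exp(−0.000012 × 5000) = 0.941765
R(C6) = exp(−0.000036 × 5000) = 0.835270
R(C7) = exp(−0.000022 × 5000) = 0.895834
Series (C1 and C2): 0.718924 × 0.909373 = 0.653770
Series (C4 and C5): 0.951229 × 0.941765 = 0.895834
Parallel (C3 and [0.895834]): 1 − (1 − 0.759572)(1 − 0.895834) = 0.974956
Series ([0.974956], C6, and C7): 0.974956 × 0.835270 × 0.895834 = 0.729524
Parallel ([0.653770] and [0.729524]): 1 − (1 − 0.653770)(1 − 0.729524) = 0.9064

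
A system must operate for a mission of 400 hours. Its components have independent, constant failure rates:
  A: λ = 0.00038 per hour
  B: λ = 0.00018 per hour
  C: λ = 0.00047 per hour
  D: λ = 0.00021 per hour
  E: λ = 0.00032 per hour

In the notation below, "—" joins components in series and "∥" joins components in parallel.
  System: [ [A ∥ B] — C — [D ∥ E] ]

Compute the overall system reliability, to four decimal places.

R(A) = exp(−0.00038 × 400) = 0.858988
R(B) = exp(−0.00018 × 400) = 0.930531
R(C) = exp(−0.00047 × 400) = 0.828615
R(D) = exp(−0.00021 × 400) = 0.919431
R(E) = exp(−0.00032 × 400) = 0.879853
Parallel (A and B): 1 − (1 − 0.858988)(1 − 0.930531) = 0.990204
Parallel (D and E): 1 − (1 − 0.919431)(1 − 0.879853) = 0.990320
Series ([0.990204], C, and [0.990320]): 0.990204 × 0.828615 × 0.990320 = 0.8126

0.8126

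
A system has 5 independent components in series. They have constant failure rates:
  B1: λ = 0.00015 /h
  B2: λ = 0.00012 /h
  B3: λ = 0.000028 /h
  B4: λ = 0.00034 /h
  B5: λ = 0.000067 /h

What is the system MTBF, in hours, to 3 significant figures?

1420

Series of exponential components: λ_sys = Σ λ_i
λ_sys = 0.00015 + 0.00012 + 0.000028 + 0.00034 + 0.000067 = 7.0500e-04 /h
MTBF = 1 / λ_sys = 1420 h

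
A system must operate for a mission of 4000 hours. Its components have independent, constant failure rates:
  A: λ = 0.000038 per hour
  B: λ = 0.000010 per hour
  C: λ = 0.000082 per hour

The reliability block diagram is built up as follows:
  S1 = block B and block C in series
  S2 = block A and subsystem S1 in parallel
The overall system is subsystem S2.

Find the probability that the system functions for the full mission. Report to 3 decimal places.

0.957

R(A) = exp(−0.000038 × 4000) = 0.85899
R(B) = exp(−0.000010 × 4000) = 0.96079
R(C) = exp(−0.000082 × 4000) = 0.72036
Series (B and C): 0.96079 × 0.72036 = 0.69211
Parallel (A and [0.69211]): 1 − (1 − 0.85899)(1 − 0.69211) = 0.957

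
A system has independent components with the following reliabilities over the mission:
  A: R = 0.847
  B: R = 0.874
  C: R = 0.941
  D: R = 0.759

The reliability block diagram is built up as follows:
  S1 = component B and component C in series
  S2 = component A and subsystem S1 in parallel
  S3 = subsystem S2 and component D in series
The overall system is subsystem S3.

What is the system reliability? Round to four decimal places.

Series (B and C): 0.874000 × 0.941000 = 0.822434
Parallel (A and [0.822434]): 1 − (1 − 0.847000)(1 − 0.822434) = 0.972832
Series ([0.972832] and D): 0.972832 × 0.759000 = 0.7384

0.7384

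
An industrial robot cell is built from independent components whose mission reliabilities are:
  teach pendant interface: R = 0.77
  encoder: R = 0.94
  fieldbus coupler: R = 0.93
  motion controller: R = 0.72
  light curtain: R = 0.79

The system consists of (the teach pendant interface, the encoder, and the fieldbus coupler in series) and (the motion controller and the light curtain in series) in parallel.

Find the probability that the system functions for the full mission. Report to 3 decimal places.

Series (teach pendant interface, encoder, and fieldbus coupler): 0.77000 × 0.94000 × 0.93000 = 0.67313
Series (motion controller and light curtain): 0.72000 × 0.79000 = 0.56880
Parallel ([0.67313] and [0.56880]): 1 − (1 − 0.67313)(1 − 0.56880) = 0.859

0.859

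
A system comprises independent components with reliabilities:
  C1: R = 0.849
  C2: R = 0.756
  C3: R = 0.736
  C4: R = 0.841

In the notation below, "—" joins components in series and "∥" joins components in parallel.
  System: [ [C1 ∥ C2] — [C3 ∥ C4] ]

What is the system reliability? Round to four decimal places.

0.9227

Parallel (C1 and C2): 1 − (1 − 0.849000)(1 − 0.756000) = 0.963156
Parallel (C3 and C4): 1 − (1 − 0.736000)(1 − 0.841000) = 0.958024
Series ([0.963156] and [0.958024]): 0.963156 × 0.958024 = 0.9227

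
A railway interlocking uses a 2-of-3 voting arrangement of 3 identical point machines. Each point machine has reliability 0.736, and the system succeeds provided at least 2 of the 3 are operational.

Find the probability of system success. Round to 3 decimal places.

0.828

R = Σ_{i=2}^{3} C(3,i) p^i (1−p)^{3−i} with p = 0.736
C(3,2)·0.736^2·0.264^1 = 0.42902
C(3,3)·0.736^3·0.264^0 = 0.39869
Sum = 0.828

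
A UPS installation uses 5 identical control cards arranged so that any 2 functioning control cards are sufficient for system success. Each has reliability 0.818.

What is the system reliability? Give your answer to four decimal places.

R = Σ_{i=2}^{5} C(5,i) p^i (1−p)^{5−i} with p = 0.818
C(5,2)·0.818^2·0.182^3 = 0.040339
C(5,3)·0.818^3·0.182^2 = 0.181302
C(5,4)·0.818^4·0.182^1 = 0.407432
C(5,5)·0.818^5·0.182^0 = 0.366241
Sum = 0.9953

0.9953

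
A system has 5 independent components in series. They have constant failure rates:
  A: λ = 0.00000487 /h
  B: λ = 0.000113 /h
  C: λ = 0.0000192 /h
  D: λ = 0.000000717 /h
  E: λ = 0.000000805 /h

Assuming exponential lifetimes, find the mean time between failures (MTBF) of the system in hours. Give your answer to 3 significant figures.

7220

Series of exponential components: λ_sys = Σ λ_i
λ_sys = 0.00000487 + 0.000113 + 0.0000192 + 0.000000717 + 0.000000805 = 1.3859e-04 /h
MTBF = 1 / λ_sys = 7220 h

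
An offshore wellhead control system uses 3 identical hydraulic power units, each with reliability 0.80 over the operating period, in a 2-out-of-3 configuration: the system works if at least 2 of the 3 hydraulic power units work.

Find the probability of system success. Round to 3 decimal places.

R = Σ_{i=2}^{3} C(3,i) p^i (1−p)^{3−i} with p = 0.80
C(3,2)·0.80^2·0.20^1 = 0.38400
C(3,3)·0.80^3·0.20^0 = 0.51200
Sum = 0.896

0.896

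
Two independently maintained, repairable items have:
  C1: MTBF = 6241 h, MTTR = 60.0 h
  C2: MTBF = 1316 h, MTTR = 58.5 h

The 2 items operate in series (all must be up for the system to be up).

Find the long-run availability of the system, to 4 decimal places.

0.9483

A(C1) = MTBF/(MTBF+MTTR) = 6241/(6241+60.0) = 0.990478
A(C2) = MTBF/(MTBF+MTTR) = 1316/(1316+58.5) = 0.957439
Series availability: 0.990478 × 0.957439 = 0.9483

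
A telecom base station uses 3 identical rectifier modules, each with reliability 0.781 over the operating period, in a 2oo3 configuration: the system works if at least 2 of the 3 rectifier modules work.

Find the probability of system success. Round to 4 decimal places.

0.8771

R = Σ_{i=2}^{3} C(3,i) p^i (1−p)^{3−i} with p = 0.781
C(3,2)·0.781^2·0.219^1 = 0.400744
C(3,3)·0.781^3·0.219^0 = 0.476380
Sum = 0.8771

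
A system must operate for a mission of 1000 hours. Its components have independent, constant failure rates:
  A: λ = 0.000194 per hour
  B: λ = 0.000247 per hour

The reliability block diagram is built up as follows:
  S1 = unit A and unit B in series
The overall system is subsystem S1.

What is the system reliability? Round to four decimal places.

0.6434

R(A) = exp(−0.000194 × 1000) = 0.823658
R(B) = exp(−0.000247 × 1000) = 0.781141
Series (A and B): 0.823658 × 0.781141 = 0.6434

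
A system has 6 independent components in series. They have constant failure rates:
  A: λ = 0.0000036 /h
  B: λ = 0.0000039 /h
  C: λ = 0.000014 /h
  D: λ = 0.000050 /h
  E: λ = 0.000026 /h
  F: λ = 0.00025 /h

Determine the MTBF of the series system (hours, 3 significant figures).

Series of exponential components: λ_sys = Σ λ_i
λ_sys = 0.0000036 + 0.0000039 + 0.000014 + 0.000050 + 0.000026 + 0.00025 = 3.4750e-04 /h
MTBF = 1 / λ_sys = 2880 h

2880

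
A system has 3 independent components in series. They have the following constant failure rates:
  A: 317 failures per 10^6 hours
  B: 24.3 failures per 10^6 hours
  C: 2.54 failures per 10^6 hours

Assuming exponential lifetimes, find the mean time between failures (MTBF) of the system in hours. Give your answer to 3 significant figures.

Series of exponential components: λ_sys = Σ λ_i
λ_sys = 0.000317 + 0.0000243 + 0.00000254 = 3.4384e-04 /h
MTBF = 1 / λ_sys = 2910 h

2910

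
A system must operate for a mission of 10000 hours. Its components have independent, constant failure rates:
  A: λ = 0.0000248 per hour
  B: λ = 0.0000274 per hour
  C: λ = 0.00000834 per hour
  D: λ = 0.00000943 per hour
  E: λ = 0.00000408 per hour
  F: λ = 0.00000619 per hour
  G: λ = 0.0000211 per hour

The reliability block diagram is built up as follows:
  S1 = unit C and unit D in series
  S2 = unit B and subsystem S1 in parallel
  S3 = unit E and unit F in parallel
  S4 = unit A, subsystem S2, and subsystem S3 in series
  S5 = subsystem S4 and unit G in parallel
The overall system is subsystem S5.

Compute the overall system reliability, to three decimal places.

0.952

R(A) = exp(−0.0000248 × 10000) = 0.78036
R(B) = exp(−0.0000274 × 10000) = 0.76033
R(C) = exp(−0.00000834 × 10000) = 0.91998
R(D) = exp(−0.00000943 × 10000) = 0.91001
R(E) = exp(−0.00000408 × 10000) = 0.96002
R(F) = exp(−0.00000619 × 10000) = 0.93998
R(G) = exp(−0.0000211 × 10000) = 0.80977
Series (C and D): 0.91998 × 0.91001 = 0.83719
Parallel (B and [0.83719]): 1 − (1 − 0.76033)(1 − 0.83719) = 0.96098
Parallel (E and F): 1 − (1 − 0.96002)(1 − 0.93998) = 0.99760
Series (A, [0.96098], and [0.99760]): 0.78036 × 0.96098 × 0.99760 = 0.74811
Parallel ([0.74811] and G): 1 − (1 − 0.74811)(1 − 0.80977) = 0.952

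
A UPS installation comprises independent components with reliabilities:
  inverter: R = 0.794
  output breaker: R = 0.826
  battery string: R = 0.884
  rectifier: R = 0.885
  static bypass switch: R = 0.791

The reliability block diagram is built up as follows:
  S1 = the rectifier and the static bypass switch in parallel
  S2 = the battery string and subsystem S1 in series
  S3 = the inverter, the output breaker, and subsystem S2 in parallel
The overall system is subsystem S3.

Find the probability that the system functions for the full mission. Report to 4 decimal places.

0.9951

Parallel (rectifier and static bypass switch): 1 − (1 − 0.885000)(1 − 0.791000) = 0.975965
Series (battery string and [0.975965]): 0.884000 × 0.975965 = 0.862753
Parallel (inverter, output breaker, and [0.862753]): 1 − (1 − 0.794000)(1 − 0.826000)(1 − 0.862753) = 0.9951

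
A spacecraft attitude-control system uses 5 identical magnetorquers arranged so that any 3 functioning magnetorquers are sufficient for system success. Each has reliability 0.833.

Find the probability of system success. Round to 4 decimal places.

0.9643

R = Σ_{i=3}^{5} C(5,i) p^i (1−p)^{5−i} with p = 0.833
C(5,3)·0.833^3·0.167^2 = 0.161201
C(5,4)·0.833^4·0.167^1 = 0.402037
C(5,5)·0.833^5·0.167^0 = 0.401074
Sum = 0.9643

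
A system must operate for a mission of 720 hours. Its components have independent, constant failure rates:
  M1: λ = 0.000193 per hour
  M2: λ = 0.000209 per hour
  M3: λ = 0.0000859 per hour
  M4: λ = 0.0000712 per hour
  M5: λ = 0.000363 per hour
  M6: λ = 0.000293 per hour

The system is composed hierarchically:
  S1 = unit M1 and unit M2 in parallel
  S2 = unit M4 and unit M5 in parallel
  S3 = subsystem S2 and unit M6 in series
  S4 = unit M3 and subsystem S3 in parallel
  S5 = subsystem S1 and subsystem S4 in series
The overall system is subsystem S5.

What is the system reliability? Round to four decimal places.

0.9701

R(M1) = exp(−0.000193 × 720) = 0.870263
R(M2) = exp(−0.000209 × 720) = 0.860295
R(M3) = exp(−0.0000859 × 720) = 0.940026
R(M4) = exp(−0.0000712 × 720) = 0.950028
R(M5) = exp(−0.000363 × 720) = 0.770004
R(M6) = exp(−0.000293 × 720) = 0.809806
Parallel (M1 and M2): 1 − (1 − 0.870263)(1 − 0.860295) = 0.981875
Parallel (M4 and M5): 1 − (1 − 0.950028)(1 − 0.770004) = 0.988507
Series ([0.988507] and M6): 0.988507 × 0.809806 = 0.800499
Parallel (M3 and [0.800499]): 1 − (1 − 0.940026)(1 − 0.800499) = 0.988035
Series ([0.981875] and [0.988035]): 0.981875 × 0.988035 = 0.9701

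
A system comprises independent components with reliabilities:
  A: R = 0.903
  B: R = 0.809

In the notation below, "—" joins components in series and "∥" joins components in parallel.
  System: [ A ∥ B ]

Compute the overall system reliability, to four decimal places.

Parallel (A and B): 1 − (1 − 0.903000)(1 − 0.809000) = 0.9815

0.9815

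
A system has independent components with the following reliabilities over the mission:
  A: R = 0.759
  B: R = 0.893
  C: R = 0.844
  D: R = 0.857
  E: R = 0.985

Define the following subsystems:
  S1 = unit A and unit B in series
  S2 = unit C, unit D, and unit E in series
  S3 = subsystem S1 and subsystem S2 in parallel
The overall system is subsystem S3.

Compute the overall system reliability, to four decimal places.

Series (A and B): 0.759000 × 0.893000 = 0.677787
Series (C, D, and E): 0.844000 × 0.857000 × 0.985000 = 0.712458
Parallel ([0.677787] and [0.712458]): 1 − (1 − 0.677787)(1 − 0.712458) = 0.9074

0.9074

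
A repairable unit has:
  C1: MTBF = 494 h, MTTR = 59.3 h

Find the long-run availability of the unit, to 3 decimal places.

0.893

A(C1) = MTBF/(MTBF+MTTR) = 494/(494+59.3) = 0.893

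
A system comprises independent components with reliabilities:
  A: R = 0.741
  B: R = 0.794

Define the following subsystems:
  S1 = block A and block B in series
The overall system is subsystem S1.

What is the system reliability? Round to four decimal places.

0.5884

Series (A and B): 0.741000 × 0.794000 = 0.5884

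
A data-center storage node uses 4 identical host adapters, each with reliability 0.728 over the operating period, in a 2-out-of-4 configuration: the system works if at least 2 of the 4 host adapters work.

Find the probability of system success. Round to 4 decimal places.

R = Σ_{i=2}^{4} C(4,i) p^i (1−p)^{4−i} with p = 0.728
C(4,2)·0.728^2·0.272^2 = 0.235262
C(4,3)·0.728^3·0.272^1 = 0.419781
C(4,4)·0.728^4·0.272^0 = 0.280883
Sum = 0.9359

0.9359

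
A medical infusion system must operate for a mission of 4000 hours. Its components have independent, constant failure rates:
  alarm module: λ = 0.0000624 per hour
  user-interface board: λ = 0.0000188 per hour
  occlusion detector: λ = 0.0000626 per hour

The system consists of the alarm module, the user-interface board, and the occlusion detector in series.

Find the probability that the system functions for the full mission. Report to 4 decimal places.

0.5626

R(alarm module) = exp(−0.0000624 × 4000) = 0.779112
R(user-interface board) = exp(−0.0000188 × 4000) = 0.927558
R(occlusion detector) = exp(−0.0000626 × 4000) = 0.778489
Series (alarm module, user-interface board, and occlusion detector): 0.779112 × 0.927558 × 0.778489 = 0.5626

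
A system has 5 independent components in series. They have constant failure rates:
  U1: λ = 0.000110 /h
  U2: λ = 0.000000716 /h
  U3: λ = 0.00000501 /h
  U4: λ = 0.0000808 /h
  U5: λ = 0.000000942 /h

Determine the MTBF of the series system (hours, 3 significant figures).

Series of exponential components: λ_sys = Σ λ_i
λ_sys = 0.000110 + 0.000000716 + 0.00000501 + 0.0000808 + 0.000000942 = 1.9747e-04 /h
MTBF = 1 / λ_sys = 5060 h

5060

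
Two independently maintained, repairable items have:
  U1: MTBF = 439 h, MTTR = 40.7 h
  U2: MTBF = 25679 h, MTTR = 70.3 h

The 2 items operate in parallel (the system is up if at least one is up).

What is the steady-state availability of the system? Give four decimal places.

A(U1) = MTBF/(MTBF+MTTR) = 439/(439+40.7) = 0.915155
A(U2) = MTBF/(MTBF+MTTR) = 25679/(25679+70.3) = 0.997270
Parallel availability: 1 − (1 − 0.915155)(1 − 0.997270) = 0.9998

0.9998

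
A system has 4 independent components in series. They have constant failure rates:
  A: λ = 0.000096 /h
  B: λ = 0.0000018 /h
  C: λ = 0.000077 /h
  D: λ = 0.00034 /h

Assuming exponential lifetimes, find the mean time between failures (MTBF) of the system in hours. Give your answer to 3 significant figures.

1940

Series of exponential components: λ_sys = Σ λ_i
λ_sys = 0.000096 + 0.0000018 + 0.000077 + 0.00034 = 5.1480e-04 /h
MTBF = 1 / λ_sys = 1940 h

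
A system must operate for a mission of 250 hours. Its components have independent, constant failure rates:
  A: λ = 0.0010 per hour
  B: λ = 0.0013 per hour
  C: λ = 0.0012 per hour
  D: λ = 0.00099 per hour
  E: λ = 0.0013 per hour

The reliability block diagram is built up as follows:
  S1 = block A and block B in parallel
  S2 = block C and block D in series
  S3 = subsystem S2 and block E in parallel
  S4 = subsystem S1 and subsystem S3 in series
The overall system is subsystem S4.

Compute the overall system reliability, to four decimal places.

R(A) = exp(−0.0010 × 250) = 0.778801
R(B) = exp(−0.0013 × 250) = 0.722527
R(C) = exp(−0.0012 × 250) = 0.740818
R(D) = exp(−0.00099 × 250) = 0.780750
R(E) = exp(−0.0013 × 250) = 0.722527
Parallel (A and B): 1 − (1 − 0.778801)(1 − 0.722527) = 0.938623
Series (C and D): 0.740818 × 0.780750 = 0.578394
Parallel ([0.578394] and E): 1 − (1 − 0.578394)(1 − 0.722527) = 0.883016
Series ([0.938623] and [0.883016]): 0.938623 × 0.883016 = 0.8288

0.8288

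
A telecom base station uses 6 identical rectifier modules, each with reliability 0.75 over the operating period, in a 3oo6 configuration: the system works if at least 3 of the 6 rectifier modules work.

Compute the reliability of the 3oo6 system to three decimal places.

R = Σ_{i=3}^{6} C(6,i) p^i (1−p)^{6−i} with p = 0.75
C(6,3)·0.75^3·0.25^3 = 0.13184
C(6,4)·0.75^4·0.25^2 = 0.29663
C(6,5)·0.75^5·0.25^1 = 0.35596
C(6,6)·0.75^6·0.25^0 = 0.17798
Sum = 0.962

0.962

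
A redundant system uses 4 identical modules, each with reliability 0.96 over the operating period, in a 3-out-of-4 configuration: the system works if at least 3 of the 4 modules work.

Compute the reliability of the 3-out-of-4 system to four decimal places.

R = Σ_{i=3}^{4} C(4,i) p^i (1−p)^{4−i} with p = 0.96
C(4,3)·0.96^3·0.04^1 = 0.141558
C(4,4)·0.96^4·0.04^0 = 0.849347
Sum = 0.9909

0.9909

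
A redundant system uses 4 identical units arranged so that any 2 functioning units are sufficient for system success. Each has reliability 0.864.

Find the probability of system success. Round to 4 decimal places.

R = Σ_{i=2}^{4} C(4,i) p^i (1−p)^{4−i} with p = 0.864
C(4,2)·0.864^2·0.136^2 = 0.082843
C(4,3)·0.864^3·0.136^1 = 0.350865
C(4,4)·0.864^4·0.136^0 = 0.557256
Sum = 0.9910

0.9910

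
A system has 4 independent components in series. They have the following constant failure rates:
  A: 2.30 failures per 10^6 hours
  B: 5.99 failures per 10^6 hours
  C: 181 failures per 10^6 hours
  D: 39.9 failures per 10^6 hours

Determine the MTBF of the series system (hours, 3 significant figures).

4360

Series of exponential components: λ_sys = Σ λ_i
λ_sys = 0.00000230 + 0.00000599 + 0.000181 + 0.0000399 = 2.2919e-04 /h
MTBF = 1 / λ_sys = 4360 h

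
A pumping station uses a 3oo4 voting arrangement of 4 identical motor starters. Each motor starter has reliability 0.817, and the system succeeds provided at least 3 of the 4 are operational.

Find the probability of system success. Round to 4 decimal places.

0.8447

R = Σ_{i=3}^{4} C(4,i) p^i (1−p)^{4−i} with p = 0.817
C(4,3)·0.817^3·0.183^1 = 0.399188
C(4,4)·0.817^4·0.183^0 = 0.445542
Sum = 0.8447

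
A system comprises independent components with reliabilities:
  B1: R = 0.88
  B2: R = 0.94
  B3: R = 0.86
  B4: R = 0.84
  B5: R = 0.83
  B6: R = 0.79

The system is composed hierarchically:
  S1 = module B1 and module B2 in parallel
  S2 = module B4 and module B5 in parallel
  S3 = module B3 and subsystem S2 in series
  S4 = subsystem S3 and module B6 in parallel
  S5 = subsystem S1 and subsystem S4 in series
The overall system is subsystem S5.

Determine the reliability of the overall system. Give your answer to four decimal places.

Parallel (B1 and B2): 1 − (1 − 0.880000)(1 − 0.940000) = 0.992800
Parallel (B4 and B5): 1 − (1 − 0.840000)(1 − 0.830000) = 0.972800
Series (B3 and [0.972800]): 0.860000 × 0.972800 = 0.836608
Parallel ([0.836608] and B6): 1 − (1 − 0.836608)(1 − 0.790000) = 0.965688
Series ([0.992800] and [0.965688]): 0.992800 × 0.965688 = 0.9587

0.9587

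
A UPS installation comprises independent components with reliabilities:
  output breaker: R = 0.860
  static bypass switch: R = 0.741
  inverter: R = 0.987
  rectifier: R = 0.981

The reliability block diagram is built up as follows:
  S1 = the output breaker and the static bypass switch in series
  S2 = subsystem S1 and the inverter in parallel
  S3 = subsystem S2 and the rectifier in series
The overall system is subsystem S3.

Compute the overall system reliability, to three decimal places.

Series (output breaker and static bypass switch): 0.86000 × 0.74100 = 0.63726
Parallel ([0.63726] and inverter): 1 − (1 − 0.63726)(1 − 0.98700) = 0.99528
Series ([0.99528] and rectifier): 0.99528 × 0.98100 = 0.976

0.976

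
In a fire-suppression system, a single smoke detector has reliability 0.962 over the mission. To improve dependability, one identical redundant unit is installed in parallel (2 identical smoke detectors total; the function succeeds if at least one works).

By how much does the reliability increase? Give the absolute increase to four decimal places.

R_before = 0.962
R_after = 1 − (1 − 0.962)^2 = 0.9986
ΔR = 0.9986 − 0.962 = 0.0366

0.0366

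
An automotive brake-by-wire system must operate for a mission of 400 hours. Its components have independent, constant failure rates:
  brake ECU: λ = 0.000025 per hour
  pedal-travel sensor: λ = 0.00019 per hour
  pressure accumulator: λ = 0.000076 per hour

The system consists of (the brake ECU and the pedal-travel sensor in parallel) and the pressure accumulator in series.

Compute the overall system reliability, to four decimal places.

R(brake ECU) = exp(−0.000025 × 400) = 0.990050
R(pedal-travel sensor) = exp(−0.00019 × 400) = 0.926816
R(pressure accumulator) = exp(−0.000076 × 400) = 0.970057
Parallel (brake ECU and pedal-travel sensor): 1 − (1 − 0.990050)(1 − 0.926816) = 0.999272
Series ([0.999272] and pressure accumulator): 0.999272 × 0.970057 = 0.9694

0.9694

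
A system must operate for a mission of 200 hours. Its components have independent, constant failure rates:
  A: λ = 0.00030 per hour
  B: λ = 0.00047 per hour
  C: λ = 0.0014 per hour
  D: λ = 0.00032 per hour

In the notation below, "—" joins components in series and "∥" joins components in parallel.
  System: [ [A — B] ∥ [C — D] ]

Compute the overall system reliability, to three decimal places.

R(A) = exp(−0.00030 × 200) = 0.94176
R(B) = exp(−0.00047 × 200) = 0.91028
R(C) = exp(−0.0014 × 200) = 0.75578
R(D) = exp(−0.00032 × 200) = 0.93800
Series (A and B): 0.94176 × 0.91028 = 0.85727
Series (C and D): 0.75578 × 0.93800 = 0.70892
Parallel ([0.85727] and [0.70892]): 1 − (1 − 0.85727)(1 − 0.70892) = 0.958

0.958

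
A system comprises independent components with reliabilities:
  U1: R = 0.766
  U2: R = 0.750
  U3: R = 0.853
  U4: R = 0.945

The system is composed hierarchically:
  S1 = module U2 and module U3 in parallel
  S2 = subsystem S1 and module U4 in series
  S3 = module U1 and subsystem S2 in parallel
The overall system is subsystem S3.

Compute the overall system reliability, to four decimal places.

0.9790

Parallel (U2 and U3): 1 − (1 − 0.750000)(1 − 0.853000) = 0.963250
Series ([0.963250] and U4): 0.963250 × 0.945000 = 0.910271
Parallel (U1 and [0.910271]): 1 − (1 − 0.766000)(1 − 0.910271) = 0.9790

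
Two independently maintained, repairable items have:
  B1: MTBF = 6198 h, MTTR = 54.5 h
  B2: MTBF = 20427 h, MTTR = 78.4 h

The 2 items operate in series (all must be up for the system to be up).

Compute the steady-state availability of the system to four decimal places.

0.9875

A(B1) = MTBF/(MTBF+MTTR) = 6198/(6198+54.5) = 0.991283
A(B2) = MTBF/(MTBF+MTTR) = 20427/(20427+78.4) = 0.996177
Series availability: 0.991283 × 0.996177 = 0.9875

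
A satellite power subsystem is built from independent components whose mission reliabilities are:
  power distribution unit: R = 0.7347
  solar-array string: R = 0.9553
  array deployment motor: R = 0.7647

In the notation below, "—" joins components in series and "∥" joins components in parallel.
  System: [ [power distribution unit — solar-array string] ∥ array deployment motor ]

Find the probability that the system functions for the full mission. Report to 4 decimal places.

0.9298

Series (power distribution unit and solar-array string): 0.734700 × 0.955300 = 0.701859
Parallel ([0.701859] and array deployment motor): 1 − (1 − 0.701859)(1 − 0.764700) = 0.9298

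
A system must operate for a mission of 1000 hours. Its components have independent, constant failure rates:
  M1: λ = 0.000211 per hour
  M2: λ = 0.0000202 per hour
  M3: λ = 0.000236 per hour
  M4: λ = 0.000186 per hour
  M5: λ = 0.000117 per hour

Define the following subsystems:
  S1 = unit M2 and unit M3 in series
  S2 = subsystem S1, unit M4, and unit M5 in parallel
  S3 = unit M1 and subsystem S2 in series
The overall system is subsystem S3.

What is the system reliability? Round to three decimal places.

R(M1) = exp(−0.000211 × 1000) = 0.80977
R(M2) = exp(−0.0000202 × 1000) = 0.98000
R(M3) = exp(−0.000236 × 1000) = 0.78978
R(M4) = exp(−0.000186 × 1000) = 0.83027
R(M5) = exp(−0.000117 × 1000) = 0.88959
Series (M2 and M3): 0.98000 × 0.78978 = 0.77398
Parallel ([0.77398], M4, and M5): 1 − (1 − 0.77398)(1 − 0.83027)(1 − 0.88959) = 0.99576
Series (M1 and [0.99576]): 0.80977 × 0.99576 = 0.806

0.806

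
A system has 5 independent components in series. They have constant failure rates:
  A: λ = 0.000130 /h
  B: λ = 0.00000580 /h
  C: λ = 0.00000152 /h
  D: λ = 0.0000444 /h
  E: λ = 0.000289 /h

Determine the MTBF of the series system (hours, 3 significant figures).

2120

Series of exponential components: λ_sys = Σ λ_i
λ_sys = 0.000130 + 0.00000580 + 0.00000152 + 0.0000444 + 0.000289 = 4.7072e-04 /h
MTBF = 1 / λ_sys = 2120 h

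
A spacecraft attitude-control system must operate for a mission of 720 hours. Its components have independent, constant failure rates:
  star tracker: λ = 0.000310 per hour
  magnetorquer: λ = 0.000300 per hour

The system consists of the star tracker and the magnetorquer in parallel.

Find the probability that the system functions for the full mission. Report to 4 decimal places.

R(star tracker) = exp(−0.000310 × 720) = 0.799955
R(magnetorquer) = exp(−0.000300 × 720) = 0.805735
Parallel (star tracker and magnetorquer): 1 − (1 − 0.799955)(1 − 0.805735) = 0.9611

0.9611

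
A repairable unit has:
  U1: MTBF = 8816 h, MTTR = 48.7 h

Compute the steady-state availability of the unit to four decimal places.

0.9945

A(U1) = MTBF/(MTBF+MTTR) = 8816/(8816+48.7) = 0.9945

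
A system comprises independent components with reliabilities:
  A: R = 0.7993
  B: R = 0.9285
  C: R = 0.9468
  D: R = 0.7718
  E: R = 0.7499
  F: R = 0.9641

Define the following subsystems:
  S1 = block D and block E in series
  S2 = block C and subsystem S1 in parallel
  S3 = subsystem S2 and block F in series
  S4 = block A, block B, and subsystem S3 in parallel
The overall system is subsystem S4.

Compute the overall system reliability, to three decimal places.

0.999

Series (D and E): 0.77180 × 0.74990 = 0.57877
Parallel (C and [0.57877]): 1 − (1 − 0.94680)(1 − 0.57877) = 0.97759
Series ([0.97759] and F): 0.97759 × 0.96410 = 0.94249
Parallel (A, B, and [0.94249]): 1 − (1 − 0.79930)(1 − 0.92850)(1 − 0.94249) = 0.999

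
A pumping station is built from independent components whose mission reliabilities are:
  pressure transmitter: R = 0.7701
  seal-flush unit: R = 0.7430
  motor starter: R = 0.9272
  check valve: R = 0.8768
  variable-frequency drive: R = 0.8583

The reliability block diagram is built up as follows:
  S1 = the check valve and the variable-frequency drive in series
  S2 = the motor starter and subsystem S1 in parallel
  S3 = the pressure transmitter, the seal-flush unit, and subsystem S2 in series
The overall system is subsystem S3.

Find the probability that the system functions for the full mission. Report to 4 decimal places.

Series (check valve and variable-frequency drive): 0.876800 × 0.858300 = 0.752557
Parallel (motor starter and [0.752557]): 1 − (1 − 0.927200)(1 − 0.752557) = 0.981986
Series (pressure transmitter, seal-flush unit, and [0.981986]): 0.770100 × 0.743000 × 0.981986 = 0.5619

0.5619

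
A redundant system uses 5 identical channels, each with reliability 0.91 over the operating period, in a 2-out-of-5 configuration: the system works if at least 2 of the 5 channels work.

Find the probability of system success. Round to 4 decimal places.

R = Σ_{i=2}^{5} C(5,i) p^i (1−p)^{5−i} with p = 0.91
C(5,2)·0.91^2·0.09^3 = 0.006037
C(5,3)·0.91^3·0.09^2 = 0.061039
C(5,4)·0.91^4·0.09^1 = 0.308587
C(5,5)·0.91^5·0.09^0 = 0.624032
Sum = 0.9997

0.9997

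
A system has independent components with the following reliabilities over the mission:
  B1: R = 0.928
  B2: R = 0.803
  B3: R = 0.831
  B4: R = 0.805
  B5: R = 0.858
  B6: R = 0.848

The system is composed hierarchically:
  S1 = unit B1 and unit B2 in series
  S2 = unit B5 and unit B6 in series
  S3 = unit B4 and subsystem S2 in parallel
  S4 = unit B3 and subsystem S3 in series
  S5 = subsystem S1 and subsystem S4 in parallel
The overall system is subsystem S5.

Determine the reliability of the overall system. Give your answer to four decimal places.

Series (B1 and B2): 0.928000 × 0.803000 = 0.745184
Series (B5 and B6): 0.858000 × 0.848000 = 0.727584
Parallel (B4 and [0.727584]): 1 − (1 − 0.805000)(1 − 0.727584) = 0.946879
Series (B3 and [0.946879]): 0.831000 × 0.946879 = 0.786856
Parallel ([0.745184] and [0.786856]): 1 − (1 − 0.745184)(1 − 0.786856) = 0.9457

0.9457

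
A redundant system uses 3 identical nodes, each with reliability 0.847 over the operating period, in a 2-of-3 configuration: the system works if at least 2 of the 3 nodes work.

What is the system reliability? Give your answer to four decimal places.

0.9369

R = Σ_{i=2}^{3} C(3,i) p^i (1−p)^{3−i} with p = 0.847
C(3,2)·0.847^2·0.153^1 = 0.329291
C(3,3)·0.847^3·0.153^0 = 0.607645
Sum = 0.9369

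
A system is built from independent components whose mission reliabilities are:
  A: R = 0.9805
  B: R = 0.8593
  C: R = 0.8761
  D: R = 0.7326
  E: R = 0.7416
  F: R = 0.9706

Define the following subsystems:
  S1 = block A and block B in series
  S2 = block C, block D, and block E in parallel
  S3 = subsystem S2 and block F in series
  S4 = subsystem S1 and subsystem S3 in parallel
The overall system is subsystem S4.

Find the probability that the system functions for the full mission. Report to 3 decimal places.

Series (A and B): 0.98050 × 0.85930 = 0.84254
Parallel (C, D, and E): 1 − (1 − 0.87610)(1 − 0.73260)(1 − 0.74160) = 0.99144
Series ([0.99144] and F): 0.99144 × 0.97060 = 0.96229
Parallel ([0.84254] and [0.96229]): 1 − (1 − 0.84254)(1 − 0.96229) = 0.994

0.994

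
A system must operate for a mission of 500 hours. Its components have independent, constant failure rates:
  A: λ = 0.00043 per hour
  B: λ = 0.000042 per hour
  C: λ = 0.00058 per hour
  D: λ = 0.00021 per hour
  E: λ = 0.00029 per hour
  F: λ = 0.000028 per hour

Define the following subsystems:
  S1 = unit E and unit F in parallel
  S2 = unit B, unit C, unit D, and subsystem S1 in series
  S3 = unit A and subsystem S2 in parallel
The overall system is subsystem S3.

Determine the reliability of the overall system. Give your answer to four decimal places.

0.9339

R(A) = exp(−0.00043 × 500) = 0.806541
R(B) = exp(−0.000042 × 500) = 0.979219
R(C) = exp(−0.00058 × 500) = 0.748264
R(D) = exp(−0.00021 × 500) = 0.900325
R(E) = exp(−0.00029 × 500) = 0.865022
R(F) = exp(−0.000028 × 500) = 0.986098
Parallel (E and F): 1 − (1 − 0.865022)(1 − 0.986098) = 0.998124
Series (B, C, D, and [0.998124]): 0.979219 × 0.748264 × 0.900325 × 0.998124 = 0.658443
Parallel (A and [0.658443]): 1 − (1 − 0.806541)(1 − 0.658443) = 0.9339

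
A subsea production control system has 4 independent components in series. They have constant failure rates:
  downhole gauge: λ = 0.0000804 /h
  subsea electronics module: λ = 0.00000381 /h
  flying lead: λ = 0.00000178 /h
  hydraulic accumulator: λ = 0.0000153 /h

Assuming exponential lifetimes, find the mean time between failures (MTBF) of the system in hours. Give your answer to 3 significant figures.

Series of exponential components: λ_sys = Σ λ_i
λ_sys = 0.0000804 + 0.00000381 + 0.00000178 + 0.0000153 = 1.0129e-04 /h
MTBF = 1 / λ_sys = 9870 h

9870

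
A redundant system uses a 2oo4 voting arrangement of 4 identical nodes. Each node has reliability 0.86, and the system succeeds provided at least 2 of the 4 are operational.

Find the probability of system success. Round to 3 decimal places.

R = Σ_{i=2}^{4} C(4,i) p^i (1−p)^{4−i} with p = 0.86
C(4,2)·0.86^2·0.14^2 = 0.08698
C(4,3)·0.86^3·0.14^1 = 0.35619
C(4,4)·0.86^4·0.14^0 = 0.54701
Sum = 0.990

0.990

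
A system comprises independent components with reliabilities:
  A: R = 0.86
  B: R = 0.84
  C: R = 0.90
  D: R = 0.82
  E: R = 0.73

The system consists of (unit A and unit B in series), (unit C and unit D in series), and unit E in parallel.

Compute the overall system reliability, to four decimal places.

0.9804

Series (A and B): 0.860000 × 0.840000 = 0.722400
Series (C and D): 0.900000 × 0.820000 = 0.738000
Parallel ([0.722400], [0.738000], and E): 1 − (1 − 0.722400)(1 − 0.738000)(1 − 0.730000) = 0.9804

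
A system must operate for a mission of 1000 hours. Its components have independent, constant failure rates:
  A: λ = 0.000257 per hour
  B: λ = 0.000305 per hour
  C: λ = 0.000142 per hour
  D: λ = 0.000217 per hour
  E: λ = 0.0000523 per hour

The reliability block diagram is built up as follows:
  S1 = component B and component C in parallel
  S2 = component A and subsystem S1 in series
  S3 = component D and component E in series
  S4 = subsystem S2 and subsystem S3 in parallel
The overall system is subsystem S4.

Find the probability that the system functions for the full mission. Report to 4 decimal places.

R(A) = exp(−0.000257 × 1000) = 0.773368
R(B) = exp(−0.000305 × 1000) = 0.737123
R(C) = exp(−0.000142 × 1000) = 0.867621
R(D) = exp(−0.000217 × 1000) = 0.804930
R(E) = exp(−0.0000523 × 1000) = 0.949044
Parallel (B and C): 1 − (1 − 0.737123)(1 − 0.867621) = 0.965201
Series (A and [0.965201]): 0.773368 × 0.965201 = 0.746456
Series (D and E): 0.804930 × 0.949044 = 0.763914
Parallel ([0.746456] and [0.763914]): 1 − (1 − 0.746456)(1 − 0.763914) = 0.9401

0.9401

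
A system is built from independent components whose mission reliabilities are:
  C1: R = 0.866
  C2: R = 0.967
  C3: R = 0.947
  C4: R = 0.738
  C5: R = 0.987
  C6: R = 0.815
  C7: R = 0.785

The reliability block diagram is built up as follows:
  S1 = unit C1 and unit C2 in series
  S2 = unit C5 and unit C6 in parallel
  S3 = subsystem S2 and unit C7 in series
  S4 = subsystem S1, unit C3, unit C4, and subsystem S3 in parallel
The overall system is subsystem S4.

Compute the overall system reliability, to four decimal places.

Series (C1 and C2): 0.866000 × 0.967000 = 0.837422
Parallel (C5 and C6): 1 − (1 − 0.987000)(1 − 0.815000) = 0.997595
Series ([0.997595] and C7): 0.997595 × 0.785000 = 0.783112
Parallel ([0.837422], C3, C4, and [0.783112]): 1 − (1 − 0.837422)(1 − 0.947000)(1 − 0.738000)(1 − 0.783112) = 0.9995

0.9995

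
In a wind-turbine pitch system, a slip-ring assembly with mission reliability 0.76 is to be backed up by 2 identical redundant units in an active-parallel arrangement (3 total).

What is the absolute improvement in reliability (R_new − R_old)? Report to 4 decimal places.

0.2262

R_before = 0.76
R_after = 1 − (1 − 0.76)^3 = 0.9862
ΔR = 0.9862 − 0.76 = 0.2262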